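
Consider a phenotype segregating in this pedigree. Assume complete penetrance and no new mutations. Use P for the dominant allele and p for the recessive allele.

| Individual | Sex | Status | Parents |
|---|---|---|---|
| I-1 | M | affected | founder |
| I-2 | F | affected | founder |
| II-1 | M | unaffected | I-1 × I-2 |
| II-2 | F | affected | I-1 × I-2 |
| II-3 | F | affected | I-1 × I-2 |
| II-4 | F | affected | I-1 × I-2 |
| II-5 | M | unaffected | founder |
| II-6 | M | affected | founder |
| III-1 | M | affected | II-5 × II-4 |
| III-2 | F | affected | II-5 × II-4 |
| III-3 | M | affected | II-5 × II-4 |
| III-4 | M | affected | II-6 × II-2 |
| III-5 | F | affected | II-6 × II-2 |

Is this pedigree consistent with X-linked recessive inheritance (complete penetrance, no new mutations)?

Under X-linked recessive, II-1 (unaffected, male) cannot arise from I-1 (affected) × I-2 (affected).

No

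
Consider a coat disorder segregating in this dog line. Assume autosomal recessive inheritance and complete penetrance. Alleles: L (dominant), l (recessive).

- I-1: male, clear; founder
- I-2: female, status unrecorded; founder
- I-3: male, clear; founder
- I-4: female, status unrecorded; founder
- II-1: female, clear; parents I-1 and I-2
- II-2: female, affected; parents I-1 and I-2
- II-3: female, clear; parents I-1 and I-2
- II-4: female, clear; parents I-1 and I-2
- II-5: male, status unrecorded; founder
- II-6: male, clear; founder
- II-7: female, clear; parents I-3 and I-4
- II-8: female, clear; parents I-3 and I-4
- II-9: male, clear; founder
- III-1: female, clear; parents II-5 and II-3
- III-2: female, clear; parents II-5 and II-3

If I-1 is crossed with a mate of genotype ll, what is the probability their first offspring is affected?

I-1 is clear so carries L and passed l to II-2 (ll), so I-1 is Ll.
The cross gives 1/2 Ll : 1/2 ll, so P(offspring is affected) = 1/2.

1/2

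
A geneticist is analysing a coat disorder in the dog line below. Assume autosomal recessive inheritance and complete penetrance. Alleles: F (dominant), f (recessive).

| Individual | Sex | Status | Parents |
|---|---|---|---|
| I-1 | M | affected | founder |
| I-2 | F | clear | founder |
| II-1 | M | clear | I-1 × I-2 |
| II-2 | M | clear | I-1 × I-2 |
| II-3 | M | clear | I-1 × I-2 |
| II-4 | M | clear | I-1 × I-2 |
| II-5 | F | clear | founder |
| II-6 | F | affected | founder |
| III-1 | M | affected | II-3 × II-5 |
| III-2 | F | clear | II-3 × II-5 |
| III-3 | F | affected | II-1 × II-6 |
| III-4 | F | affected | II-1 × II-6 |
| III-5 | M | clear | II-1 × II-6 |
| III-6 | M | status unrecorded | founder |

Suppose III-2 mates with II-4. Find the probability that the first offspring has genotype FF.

1/3

II-3 is clear so carries F and received f from I-1 (ff), so II-3 is Ff.
II-5 is clear so carries F and passed f to III-1 (ff), so II-5 is Ff.
III-2 is a clear offspring of II-3 (Ff) × II-5 (Ff), whose cross gives 1/4 FF : 1/2 Ff : 1/4 ff; conditioning on being clear, III-2 is FF with probability 1/3, Ff with probability 2/3.
II-4 is clear so carries F and received f from I-1 (ff), so II-4 is Ff.
Summing over parental genotype combinations, P(offspring has genotype FF) = 1/3·1/2 + 2/3·1/4 = 1/3.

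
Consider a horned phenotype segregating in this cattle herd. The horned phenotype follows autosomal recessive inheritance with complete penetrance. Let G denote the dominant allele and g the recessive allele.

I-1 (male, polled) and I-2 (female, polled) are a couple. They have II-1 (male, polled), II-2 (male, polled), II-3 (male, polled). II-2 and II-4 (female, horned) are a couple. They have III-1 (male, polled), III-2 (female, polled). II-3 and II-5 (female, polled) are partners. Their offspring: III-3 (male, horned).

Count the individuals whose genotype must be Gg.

4

Obligate heterozygotes: II-3 is polled so carries G and passed g to III-3 (gg), so II-3 is Gg; II-5 is polled so carries G and passed g to III-3 (gg), so II-5 is Gg; III-1 is polled so carries G and received g from II-4 (gg), so III-1 is Gg; III-2 is polled so carries G and received g from II-4 (gg), so III-2 is Gg.
Every other individual is either homozygous by phenotype or has at least one consistent homozygous assignment, so the count is 4.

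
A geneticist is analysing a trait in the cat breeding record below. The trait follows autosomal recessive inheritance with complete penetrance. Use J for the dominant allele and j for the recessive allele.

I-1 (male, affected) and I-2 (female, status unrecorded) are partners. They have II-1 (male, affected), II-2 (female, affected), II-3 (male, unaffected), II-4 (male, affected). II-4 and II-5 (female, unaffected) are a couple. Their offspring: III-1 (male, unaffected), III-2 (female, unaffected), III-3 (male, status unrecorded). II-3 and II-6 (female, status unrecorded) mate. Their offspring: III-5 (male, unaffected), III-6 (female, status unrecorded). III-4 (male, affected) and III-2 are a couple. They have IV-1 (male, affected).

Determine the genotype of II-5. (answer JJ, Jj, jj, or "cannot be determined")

cannot be determined

II-5's phenotype allows JJ or Jj, and no parent or child forces a single allele at both positions; consistent genotype assignments exist with II-5 as JJ or Jj.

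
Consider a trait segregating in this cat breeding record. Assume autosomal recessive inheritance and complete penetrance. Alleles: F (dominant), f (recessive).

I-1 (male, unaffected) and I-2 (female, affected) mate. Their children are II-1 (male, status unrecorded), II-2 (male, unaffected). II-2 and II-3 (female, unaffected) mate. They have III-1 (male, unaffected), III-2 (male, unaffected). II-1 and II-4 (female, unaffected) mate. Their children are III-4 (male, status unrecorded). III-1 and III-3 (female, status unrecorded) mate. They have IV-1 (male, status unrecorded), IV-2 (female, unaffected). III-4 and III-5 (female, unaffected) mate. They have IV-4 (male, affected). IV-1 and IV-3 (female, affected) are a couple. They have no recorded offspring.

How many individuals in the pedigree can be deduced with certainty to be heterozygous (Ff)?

2

Obligate heterozygotes: II-2 is unaffected so carries F and received f from I-2 (ff), so II-2 is Ff; III-5 is unaffected so carries F and passed f to IV-4 (ff), so III-5 is Ff.
Every other individual is either homozygous by phenotype or has at least one consistent homozygous assignment, so the count is 2.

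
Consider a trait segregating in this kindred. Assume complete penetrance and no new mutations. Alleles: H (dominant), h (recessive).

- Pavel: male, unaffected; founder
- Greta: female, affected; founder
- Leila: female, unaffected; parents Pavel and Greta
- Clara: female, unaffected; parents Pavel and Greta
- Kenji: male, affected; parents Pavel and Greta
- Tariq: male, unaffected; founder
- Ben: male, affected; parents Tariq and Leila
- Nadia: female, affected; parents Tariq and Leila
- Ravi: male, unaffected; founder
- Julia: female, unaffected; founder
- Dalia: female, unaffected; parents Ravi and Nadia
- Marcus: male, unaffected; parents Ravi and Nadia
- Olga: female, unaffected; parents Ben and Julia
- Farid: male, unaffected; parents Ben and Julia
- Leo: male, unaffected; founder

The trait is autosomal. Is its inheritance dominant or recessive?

Tariq and Leila are both unaffected yet have an affected child Ben. Under dominance, an affected child requires at least one affected parent, so the trait cannot be dominant.

recessive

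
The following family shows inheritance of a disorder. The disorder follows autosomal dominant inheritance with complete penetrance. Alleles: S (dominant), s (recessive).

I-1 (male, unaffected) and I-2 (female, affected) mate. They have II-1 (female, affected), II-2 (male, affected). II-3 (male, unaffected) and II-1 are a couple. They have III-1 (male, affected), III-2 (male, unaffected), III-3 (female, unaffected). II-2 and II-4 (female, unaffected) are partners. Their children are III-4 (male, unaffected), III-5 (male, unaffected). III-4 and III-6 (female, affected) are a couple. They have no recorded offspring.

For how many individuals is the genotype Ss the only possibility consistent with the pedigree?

3

Obligate heterozygotes: II-1 is affected so carries S and received s from I-1 (ss), so II-1 is Ss; II-2 is affected so carries S and received s from I-1 (ss), so II-2 is Ss; III-1 is affected so carries S and received s from II-3 (ss), so III-1 is Ss.
Every other individual is either homozygous by phenotype or has at least one consistent homozygous assignment, so the count is 3.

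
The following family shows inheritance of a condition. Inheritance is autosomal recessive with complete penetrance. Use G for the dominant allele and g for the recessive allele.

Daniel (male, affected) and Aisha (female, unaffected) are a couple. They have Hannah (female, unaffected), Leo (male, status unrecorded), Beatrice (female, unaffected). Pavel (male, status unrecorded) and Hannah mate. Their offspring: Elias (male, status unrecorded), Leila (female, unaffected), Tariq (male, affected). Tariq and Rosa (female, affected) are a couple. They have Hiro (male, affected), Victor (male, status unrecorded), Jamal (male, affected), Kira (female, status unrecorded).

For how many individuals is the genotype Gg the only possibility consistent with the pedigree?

Obligate heterozygotes: Hannah is unaffected so carries G and received g from Daniel (gg), so Hannah is Gg; Beatrice is unaffected so carries G and received g from Daniel (gg), so Beatrice is Gg.
Every other individual is either homozygous by phenotype or has at least one consistent homozygous assignment, so the count is 2.

2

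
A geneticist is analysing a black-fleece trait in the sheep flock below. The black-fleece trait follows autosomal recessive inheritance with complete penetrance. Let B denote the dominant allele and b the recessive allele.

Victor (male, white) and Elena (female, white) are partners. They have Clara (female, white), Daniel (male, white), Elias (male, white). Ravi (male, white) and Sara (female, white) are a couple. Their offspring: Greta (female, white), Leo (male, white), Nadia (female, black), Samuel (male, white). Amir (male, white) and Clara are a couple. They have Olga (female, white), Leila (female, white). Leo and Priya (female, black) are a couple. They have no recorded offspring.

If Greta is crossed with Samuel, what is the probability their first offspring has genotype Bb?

Ravi is white so carries B and passed b to Nadia (bb), so Ravi is Bb.
Sara is white so carries B and passed b to Nadia (bb), so Sara is Bb.
Greta is a white offspring of Ravi (Bb) × Sara (Bb), whose cross gives 1/4 BB : 1/2 Bb : 1/4 bb; conditioning on being white, Greta is BB with probability 1/3, Bb with probability 2/3.
Samuel is a white offspring of Ravi (Bb) × Sara (Bb), whose cross gives 1/4 BB : 1/2 Bb : 1/4 bb; conditioning on being white, Samuel is BB with probability 1/3, Bb with probability 2/3.
Summing over parental genotype combinations, P(offspring has genotype Bb) = 2/9·1/2 + 2/9·1/2 + 4/9·1/2 = 4/9.

4/9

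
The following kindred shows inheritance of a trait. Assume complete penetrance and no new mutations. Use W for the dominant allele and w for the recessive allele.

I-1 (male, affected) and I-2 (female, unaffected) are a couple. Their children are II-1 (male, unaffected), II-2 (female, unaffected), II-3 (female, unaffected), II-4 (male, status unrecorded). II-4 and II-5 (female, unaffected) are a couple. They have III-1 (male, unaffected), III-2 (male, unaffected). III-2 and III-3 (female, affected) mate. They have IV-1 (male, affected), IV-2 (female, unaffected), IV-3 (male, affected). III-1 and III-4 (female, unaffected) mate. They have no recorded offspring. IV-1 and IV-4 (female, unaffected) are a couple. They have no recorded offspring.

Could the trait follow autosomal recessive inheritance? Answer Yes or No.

Yes

A consistent assignment under autosomal recessive exists: I-1 ww, I-2 WW, II-1 Ww, II-2 Ww, II-3 Ww, II-4 Ww, II-5 WW, III-1 WW, III-2 Ww, III-3 ww, III-4 WW, IV-1 ww, IV-2 Ww, IV-3 ww, IV-4 WW.
In this assignment every recorded phenotype matches its genotype and every non-founder's genotype is obtainable from its parents' genotypes, so the pedigree is consistent.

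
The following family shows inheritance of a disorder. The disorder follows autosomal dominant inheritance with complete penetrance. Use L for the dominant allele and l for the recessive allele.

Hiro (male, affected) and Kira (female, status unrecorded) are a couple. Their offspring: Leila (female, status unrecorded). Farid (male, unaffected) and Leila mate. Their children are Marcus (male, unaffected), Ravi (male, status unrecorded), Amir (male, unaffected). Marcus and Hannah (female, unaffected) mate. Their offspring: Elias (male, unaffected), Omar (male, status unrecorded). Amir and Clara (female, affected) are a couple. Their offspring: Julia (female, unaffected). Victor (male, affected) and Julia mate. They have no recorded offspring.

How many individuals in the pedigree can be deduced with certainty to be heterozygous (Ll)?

1

Obligate heterozygotes: Clara is affected so carries L and passed l to Julia (ll), so Clara is Ll.
Every other individual is either homozygous by phenotype or has at least one consistent homozygous assignment, so the count is 1.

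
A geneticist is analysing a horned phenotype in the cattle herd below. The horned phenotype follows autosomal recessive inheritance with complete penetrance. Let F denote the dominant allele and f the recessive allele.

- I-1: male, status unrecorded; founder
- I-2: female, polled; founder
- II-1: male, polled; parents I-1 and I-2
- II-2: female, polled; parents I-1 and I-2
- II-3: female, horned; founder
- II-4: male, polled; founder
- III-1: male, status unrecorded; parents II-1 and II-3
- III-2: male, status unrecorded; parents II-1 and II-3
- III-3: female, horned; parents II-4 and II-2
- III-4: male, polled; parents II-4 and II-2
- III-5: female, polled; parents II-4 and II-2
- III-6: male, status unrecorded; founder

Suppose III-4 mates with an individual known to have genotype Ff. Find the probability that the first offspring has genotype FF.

1/3

II-4 is polled so carries F and passed f to III-3 (ff), so II-4 is Ff.
II-2 is polled so carries F and passed f to III-3 (ff), so II-2 is Ff.
III-4 is a polled offspring of II-4 (Ff) × II-2 (Ff), whose cross gives 1/4 FF : 1/2 Ff : 1/4 ff; conditioning on being polled, III-4 is FF with probability 1/3, Ff with probability 2/3.
Summing over parental genotype combinations, P(offspring has genotype FF) = 1/3·1/2 + 2/3·1/4 = 1/3.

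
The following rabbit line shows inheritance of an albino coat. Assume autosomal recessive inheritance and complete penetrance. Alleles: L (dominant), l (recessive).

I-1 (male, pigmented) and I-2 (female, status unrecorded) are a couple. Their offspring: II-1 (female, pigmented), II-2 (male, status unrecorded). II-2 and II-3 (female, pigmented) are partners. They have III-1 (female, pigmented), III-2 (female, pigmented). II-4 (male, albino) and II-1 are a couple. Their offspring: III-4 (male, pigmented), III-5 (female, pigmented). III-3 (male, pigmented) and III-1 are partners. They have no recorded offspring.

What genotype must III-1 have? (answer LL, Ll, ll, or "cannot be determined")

III-1's phenotype allows LL or Ll, and no parent or child forces a single allele at both positions; consistent genotype assignments exist with III-1 as LL or Ll.

cannot be determined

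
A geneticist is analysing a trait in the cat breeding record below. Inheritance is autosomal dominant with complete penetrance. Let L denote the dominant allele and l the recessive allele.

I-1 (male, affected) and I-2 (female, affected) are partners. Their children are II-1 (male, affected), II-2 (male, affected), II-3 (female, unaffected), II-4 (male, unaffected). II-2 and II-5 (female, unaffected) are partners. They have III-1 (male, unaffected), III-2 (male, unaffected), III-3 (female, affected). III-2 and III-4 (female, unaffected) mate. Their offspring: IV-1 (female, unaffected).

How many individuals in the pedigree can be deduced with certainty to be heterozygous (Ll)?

Obligate heterozygotes: I-1 is affected so carries L and passed l to II-3 (ll), so I-1 is Ll; I-2 is affected so carries L and passed l to II-3 (ll), so I-2 is Ll; II-2 is affected so carries L and passed l to III-1 (ll), so II-2 is Ll; III-3 is affected so carries L and received l from II-5 (ll), so III-3 is Ll.
Every other individual is either homozygous by phenotype or has at least one consistent homozygous assignment, so the count is 4.

4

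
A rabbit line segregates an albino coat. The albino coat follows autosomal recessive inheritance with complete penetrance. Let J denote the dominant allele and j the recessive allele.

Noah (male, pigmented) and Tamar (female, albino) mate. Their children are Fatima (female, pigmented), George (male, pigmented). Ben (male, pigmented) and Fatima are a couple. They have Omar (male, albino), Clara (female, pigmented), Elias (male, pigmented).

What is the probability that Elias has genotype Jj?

Ben is pigmented so carries J and passed j to Omar (jj), so Ben is Jj.
Fatima is pigmented so carries J and received j from Tamar (jj), so Fatima is Jj.
Their cross gives offspring ratios 1/4 JJ : 1/2 Jj : 1/4 jj. Conditioning on Elias being pigmented, P(Jj) = 1/2 / 3/4 = 2/3.

2/3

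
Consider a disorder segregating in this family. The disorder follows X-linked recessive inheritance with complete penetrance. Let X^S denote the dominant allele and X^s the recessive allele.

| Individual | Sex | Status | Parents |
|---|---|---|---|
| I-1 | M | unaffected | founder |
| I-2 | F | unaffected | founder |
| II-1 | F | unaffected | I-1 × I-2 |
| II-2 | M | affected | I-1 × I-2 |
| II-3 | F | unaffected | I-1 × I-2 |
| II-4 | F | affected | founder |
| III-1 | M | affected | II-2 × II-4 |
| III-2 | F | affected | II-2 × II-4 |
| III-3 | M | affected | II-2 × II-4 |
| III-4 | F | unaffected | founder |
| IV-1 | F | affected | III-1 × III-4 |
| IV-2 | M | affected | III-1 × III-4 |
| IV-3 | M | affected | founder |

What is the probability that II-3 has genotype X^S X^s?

1/2

I-1 is unaffected, so I-1 is X^S Y.
I-2 is unaffected so carries S and passed s to II-2 (X^s Y), so I-2 is X^S X^s.
Their cross gives offspring ratios 1/2 X^S X^S : 1/2 X^S X^s. Conditioning on II-3 being unaffected, P(X^S X^s) = 1/2 / 1 = 1/2.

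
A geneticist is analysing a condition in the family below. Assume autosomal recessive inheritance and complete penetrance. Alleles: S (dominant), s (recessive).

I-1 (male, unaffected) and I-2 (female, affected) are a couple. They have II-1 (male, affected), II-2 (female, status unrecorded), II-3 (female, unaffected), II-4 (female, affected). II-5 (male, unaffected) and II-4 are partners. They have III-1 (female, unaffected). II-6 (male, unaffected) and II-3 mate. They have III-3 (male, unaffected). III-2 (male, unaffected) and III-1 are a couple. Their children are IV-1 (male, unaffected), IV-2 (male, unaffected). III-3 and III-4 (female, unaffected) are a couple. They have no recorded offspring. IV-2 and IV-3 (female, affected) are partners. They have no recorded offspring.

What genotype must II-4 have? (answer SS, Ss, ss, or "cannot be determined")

II-4 is affected, so II-4 is ss.

ss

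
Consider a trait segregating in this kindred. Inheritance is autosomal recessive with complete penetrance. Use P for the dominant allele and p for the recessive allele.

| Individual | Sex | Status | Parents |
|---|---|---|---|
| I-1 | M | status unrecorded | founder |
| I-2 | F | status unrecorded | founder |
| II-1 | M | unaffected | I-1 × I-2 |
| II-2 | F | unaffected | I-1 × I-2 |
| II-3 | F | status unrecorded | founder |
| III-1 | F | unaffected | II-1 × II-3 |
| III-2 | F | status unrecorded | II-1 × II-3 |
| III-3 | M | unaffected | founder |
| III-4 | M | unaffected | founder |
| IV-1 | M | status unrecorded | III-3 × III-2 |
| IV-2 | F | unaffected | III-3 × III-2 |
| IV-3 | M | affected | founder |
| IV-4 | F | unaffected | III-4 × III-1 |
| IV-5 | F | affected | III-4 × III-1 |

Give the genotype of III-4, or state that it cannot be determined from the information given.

From phenotype alone, III-4 is PP or Pp.
III-4 is unaffected so carries P and passed p to IV-5 (pp), so III-4 is Pp.

Pp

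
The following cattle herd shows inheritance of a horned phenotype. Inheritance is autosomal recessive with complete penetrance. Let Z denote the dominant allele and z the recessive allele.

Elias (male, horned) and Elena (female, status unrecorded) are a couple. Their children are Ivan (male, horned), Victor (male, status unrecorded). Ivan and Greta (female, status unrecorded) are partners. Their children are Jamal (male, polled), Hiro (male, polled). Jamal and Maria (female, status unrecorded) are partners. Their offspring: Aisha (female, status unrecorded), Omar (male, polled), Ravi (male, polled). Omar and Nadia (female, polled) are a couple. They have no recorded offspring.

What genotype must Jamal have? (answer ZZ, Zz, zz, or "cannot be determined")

Zz

From phenotype alone, Jamal is ZZ or Zz.
Jamal is polled so carries Z and received z from Ivan (zz), so Jamal is Zz.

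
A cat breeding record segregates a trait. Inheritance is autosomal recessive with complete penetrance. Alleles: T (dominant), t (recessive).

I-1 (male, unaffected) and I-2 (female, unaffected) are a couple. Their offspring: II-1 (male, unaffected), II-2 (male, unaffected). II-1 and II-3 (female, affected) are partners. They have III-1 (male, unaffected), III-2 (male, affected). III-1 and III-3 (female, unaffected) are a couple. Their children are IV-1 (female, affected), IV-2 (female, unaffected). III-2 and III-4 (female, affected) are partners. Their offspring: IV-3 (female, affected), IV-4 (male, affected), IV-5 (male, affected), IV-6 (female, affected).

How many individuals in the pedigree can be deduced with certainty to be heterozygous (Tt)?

Obligate heterozygotes: II-1 is unaffected so carries T and passed t to III-2 (tt), so II-1 is Tt; III-1 is unaffected so carries T and received t from II-3 (tt), so III-1 is Tt; III-3 is unaffected so carries T and passed t to IV-1 (tt), so III-3 is Tt.
Every other individual is either homozygous by phenotype or has at least one consistent homozygous assignment, so the count is 3.

3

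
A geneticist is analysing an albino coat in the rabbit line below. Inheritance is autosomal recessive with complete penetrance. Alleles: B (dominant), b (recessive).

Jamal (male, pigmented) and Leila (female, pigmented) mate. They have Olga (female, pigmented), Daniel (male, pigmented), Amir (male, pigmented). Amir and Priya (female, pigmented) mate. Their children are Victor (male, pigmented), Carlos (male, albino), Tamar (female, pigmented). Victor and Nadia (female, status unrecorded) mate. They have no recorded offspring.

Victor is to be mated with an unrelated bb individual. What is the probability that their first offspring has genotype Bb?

2/3

Amir is pigmented so carries B and passed b to Carlos (bb), so Amir is Bb.
Priya is pigmented so carries B and passed b to Carlos (bb), so Priya is Bb.
Victor is a pigmented offspring of Amir (Bb) × Priya (Bb), whose cross gives 1/4 BB : 1/2 Bb : 1/4 bb; conditioning on being pigmented, Victor is BB with probability 1/3, Bb with probability 2/3.
Summing over parental genotype combinations, P(offspring has genotype Bb) = 1/3·1 + 2/3·1/2 = 2/3.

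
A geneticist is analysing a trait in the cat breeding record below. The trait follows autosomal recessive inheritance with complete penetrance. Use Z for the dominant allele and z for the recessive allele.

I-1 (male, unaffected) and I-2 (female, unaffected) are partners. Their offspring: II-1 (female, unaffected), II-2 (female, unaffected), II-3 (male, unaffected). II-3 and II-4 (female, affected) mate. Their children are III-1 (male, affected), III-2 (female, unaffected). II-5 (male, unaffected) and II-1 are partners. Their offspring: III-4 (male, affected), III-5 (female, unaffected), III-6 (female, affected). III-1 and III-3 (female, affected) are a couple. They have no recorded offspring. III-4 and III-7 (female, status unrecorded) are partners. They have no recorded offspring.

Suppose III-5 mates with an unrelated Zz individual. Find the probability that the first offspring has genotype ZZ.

1/3

II-5 is unaffected so carries Z and passed z to III-4 (zz), so II-5 is Zz.
II-1 is unaffected so carries Z and passed z to III-4 (zz), so II-1 is Zz.
III-5 is an unaffected offspring of II-5 (Zz) × II-1 (Zz), whose cross gives 1/4 ZZ : 1/2 Zz : 1/4 zz; conditioning on being unaffected, III-5 is ZZ with probability 1/3, Zz with probability 2/3.
Summing over parental genotype combinations, P(offspring has genotype ZZ) = 1/3·1/2 + 2/3·1/4 = 1/3.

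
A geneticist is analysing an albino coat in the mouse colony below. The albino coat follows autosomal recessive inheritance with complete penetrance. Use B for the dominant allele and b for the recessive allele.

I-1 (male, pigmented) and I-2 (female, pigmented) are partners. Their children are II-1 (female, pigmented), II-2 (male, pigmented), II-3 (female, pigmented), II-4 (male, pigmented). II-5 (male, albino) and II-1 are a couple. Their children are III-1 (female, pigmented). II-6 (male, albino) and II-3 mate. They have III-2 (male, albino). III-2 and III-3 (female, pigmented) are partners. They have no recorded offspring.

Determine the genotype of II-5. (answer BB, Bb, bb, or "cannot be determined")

bb

II-5 is albino, so II-5 is bb.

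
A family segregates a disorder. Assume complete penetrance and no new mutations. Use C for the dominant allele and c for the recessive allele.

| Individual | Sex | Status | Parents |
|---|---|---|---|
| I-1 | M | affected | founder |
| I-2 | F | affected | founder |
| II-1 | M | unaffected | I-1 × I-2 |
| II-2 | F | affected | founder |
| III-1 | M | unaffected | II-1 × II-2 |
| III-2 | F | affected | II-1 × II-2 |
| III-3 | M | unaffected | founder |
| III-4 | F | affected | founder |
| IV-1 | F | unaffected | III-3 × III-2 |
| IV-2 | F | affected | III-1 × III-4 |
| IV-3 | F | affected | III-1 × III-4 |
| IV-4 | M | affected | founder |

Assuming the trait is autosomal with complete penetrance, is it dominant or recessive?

I-1 and I-2 are both affected yet have an unaffected child II-1. Under a recessive model two affected parents are homozygous and every child would be affected, so the trait cannot be recessive.

dominant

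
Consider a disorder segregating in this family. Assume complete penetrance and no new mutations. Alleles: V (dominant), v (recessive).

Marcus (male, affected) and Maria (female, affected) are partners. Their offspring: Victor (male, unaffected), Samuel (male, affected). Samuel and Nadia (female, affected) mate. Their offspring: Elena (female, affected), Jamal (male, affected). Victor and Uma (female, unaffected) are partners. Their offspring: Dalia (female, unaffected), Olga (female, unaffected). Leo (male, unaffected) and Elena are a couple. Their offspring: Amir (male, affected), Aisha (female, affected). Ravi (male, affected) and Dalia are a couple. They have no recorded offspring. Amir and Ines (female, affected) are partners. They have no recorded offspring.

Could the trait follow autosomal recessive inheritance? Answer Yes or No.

No

Under autosomal recessive, Victor (unaffected, male) cannot arise from Marcus (affected) × Maria (affected).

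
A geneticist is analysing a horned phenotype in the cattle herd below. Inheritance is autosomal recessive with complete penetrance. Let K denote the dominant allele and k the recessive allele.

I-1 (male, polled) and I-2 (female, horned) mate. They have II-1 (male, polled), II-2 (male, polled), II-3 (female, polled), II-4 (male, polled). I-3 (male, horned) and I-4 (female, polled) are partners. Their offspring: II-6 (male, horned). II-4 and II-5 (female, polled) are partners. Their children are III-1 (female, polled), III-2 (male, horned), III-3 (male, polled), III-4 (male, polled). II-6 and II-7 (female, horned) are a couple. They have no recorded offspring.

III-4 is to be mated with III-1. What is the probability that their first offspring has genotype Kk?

4/9

II-4 is polled so carries K and received k from I-2 (kk), so II-4 is Kk.
II-5 is polled so carries K and passed k to III-2 (kk), so II-5 is Kk.
III-4 is a polled offspring of II-4 (Kk) × II-5 (Kk), whose cross gives 1/4 KK : 1/2 Kk : 1/4 kk; conditioning on being polled, III-4 is KK with probability 1/3, Kk with probability 2/3.
III-1 is a polled offspring of II-4 (Kk) × II-5 (Kk), whose cross gives 1/4 KK : 1/2 Kk : 1/4 kk; conditioning on being polled, III-1 is KK with probability 1/3, Kk with probability 2/3.
Summing over parental genotype combinations, P(offspring has genotype Kk) = 2/9·1/2 + 2/9·1/2 + 4/9·1/2 = 4/9.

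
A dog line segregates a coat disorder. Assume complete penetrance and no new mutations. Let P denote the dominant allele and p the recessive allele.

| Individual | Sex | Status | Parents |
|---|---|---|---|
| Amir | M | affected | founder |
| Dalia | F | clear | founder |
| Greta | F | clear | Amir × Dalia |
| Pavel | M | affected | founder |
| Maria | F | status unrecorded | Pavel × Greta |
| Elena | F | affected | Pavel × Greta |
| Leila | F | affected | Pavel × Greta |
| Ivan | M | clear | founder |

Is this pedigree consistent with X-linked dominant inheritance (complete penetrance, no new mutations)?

Under X-linked dominant, Greta (clear, female) cannot arise from Amir (affected) × Dalia (clear).

No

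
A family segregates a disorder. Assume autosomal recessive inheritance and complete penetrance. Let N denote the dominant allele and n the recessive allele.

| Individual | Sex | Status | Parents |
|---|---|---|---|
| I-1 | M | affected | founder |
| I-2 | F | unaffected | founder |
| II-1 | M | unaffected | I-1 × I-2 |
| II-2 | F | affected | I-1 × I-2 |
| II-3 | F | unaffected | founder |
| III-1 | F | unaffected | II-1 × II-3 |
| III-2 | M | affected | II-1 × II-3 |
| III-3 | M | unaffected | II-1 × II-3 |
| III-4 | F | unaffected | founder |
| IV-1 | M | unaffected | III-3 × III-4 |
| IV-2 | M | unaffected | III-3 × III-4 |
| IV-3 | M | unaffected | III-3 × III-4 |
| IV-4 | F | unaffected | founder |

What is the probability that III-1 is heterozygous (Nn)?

II-1 is unaffected so carries N and received n from I-1 (nn), so II-1 is Nn.
II-3 is unaffected so carries N and passed n to III-2 (nn), so II-3 is Nn.
Their cross gives offspring ratios 1/4 NN : 1/2 Nn : 1/4 nn. Conditioning on III-1 being unaffected, P(Nn) = 1/2 / 3/4 = 2/3.

2/3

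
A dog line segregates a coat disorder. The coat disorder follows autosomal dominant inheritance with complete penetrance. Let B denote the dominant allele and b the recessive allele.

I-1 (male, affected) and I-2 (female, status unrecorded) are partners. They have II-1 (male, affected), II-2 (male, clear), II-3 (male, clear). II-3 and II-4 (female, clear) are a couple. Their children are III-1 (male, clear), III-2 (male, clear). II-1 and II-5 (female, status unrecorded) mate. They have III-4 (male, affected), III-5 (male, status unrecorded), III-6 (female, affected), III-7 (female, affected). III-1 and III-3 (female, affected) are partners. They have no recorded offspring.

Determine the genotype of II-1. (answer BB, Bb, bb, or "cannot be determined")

cannot be determined

II-1's phenotype allows BB or Bb, and no parent or child forces a single allele at both positions; consistent genotype assignments exist with II-1 as BB or Bb.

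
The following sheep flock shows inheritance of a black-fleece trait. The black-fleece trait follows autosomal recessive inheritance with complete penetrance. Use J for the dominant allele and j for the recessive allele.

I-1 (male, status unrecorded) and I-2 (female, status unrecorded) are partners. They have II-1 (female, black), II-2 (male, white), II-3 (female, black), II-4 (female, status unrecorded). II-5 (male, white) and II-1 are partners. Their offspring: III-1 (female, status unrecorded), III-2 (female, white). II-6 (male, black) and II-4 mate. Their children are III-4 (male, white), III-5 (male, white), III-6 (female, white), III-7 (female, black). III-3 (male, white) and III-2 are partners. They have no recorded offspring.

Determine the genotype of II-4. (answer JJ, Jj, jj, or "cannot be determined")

From phenotype alone, II-4 is JJ or Jj or jj.
II-4 passed J to III-4 (Jj, whose j came from II-6) and passed j to III-7 (jj), so II-4 is Jj.

Jj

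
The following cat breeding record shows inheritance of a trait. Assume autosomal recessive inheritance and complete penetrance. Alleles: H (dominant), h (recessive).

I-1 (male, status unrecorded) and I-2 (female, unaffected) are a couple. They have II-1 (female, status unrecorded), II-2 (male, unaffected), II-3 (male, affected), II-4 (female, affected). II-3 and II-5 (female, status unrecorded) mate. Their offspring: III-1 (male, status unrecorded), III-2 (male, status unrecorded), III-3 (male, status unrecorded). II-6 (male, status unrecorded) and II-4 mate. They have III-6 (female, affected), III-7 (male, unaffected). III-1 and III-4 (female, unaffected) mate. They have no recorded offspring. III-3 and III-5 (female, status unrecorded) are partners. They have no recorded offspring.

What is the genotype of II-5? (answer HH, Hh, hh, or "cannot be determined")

cannot be determined

II-5's phenotype is unrecorded, and no parent or child forces a single allele at both positions; consistent genotype assignments exist with II-5 as HH or Hh or hh.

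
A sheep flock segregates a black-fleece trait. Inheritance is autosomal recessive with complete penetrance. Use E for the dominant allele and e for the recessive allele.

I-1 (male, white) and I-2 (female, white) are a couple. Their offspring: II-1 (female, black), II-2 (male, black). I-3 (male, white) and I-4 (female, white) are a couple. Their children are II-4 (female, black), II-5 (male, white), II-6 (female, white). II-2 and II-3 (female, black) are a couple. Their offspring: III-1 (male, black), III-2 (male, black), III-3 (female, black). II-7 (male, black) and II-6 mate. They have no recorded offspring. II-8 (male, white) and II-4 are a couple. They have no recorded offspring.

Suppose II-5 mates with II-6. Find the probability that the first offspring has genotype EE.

4/9

I-3 is white so carries E and passed e to II-4 (ee), so I-3 is Ee.
I-4 is white so carries E and passed e to II-4 (ee), so I-4 is Ee.
II-5 is a white offspring of I-3 (Ee) × I-4 (Ee), whose cross gives 1/4 EE : 1/2 Ee : 1/4 ee; conditioning on being white, II-5 is EE with probability 1/3, Ee with probability 2/3.
II-6 is a white offspring of I-3 (Ee) × I-4 (Ee), whose cross gives 1/4 EE : 1/2 Ee : 1/4 ee; conditioning on being white, II-6 is EE with probability 1/3, Ee with probability 2/3.
Summing over parental genotype combinations, P(offspring has genotype EE) = 1/9·1 + 2/9·1/2 + 2/9·1/2 + 4/9·1/4 = 4/9.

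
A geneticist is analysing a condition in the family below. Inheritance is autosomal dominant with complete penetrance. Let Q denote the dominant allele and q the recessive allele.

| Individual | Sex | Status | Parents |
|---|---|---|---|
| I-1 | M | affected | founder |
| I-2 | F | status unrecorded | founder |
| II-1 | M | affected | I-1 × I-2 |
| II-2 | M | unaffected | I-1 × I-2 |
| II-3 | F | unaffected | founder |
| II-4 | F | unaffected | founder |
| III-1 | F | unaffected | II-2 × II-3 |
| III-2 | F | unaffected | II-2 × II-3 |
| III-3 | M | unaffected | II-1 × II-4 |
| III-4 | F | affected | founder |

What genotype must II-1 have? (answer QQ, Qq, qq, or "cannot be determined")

From phenotype alone, II-1 is QQ or Qq.
II-1 is affected so carries Q and passed q to III-3 (qq), so II-1 is Qq.

Qq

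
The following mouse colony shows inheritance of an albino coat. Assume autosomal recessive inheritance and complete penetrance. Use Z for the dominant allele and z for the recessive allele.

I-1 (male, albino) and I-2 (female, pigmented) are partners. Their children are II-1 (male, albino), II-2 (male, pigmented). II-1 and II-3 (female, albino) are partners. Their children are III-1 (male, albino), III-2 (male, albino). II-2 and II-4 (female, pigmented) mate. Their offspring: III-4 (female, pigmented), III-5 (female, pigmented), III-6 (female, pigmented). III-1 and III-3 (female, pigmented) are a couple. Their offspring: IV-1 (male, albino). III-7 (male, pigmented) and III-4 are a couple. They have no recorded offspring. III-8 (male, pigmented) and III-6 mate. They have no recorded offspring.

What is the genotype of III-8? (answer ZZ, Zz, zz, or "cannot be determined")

III-8's phenotype allows ZZ or Zz, and no parent or child forces a single allele at both positions; consistent genotype assignments exist with III-8 as ZZ or Zz.

cannot be determined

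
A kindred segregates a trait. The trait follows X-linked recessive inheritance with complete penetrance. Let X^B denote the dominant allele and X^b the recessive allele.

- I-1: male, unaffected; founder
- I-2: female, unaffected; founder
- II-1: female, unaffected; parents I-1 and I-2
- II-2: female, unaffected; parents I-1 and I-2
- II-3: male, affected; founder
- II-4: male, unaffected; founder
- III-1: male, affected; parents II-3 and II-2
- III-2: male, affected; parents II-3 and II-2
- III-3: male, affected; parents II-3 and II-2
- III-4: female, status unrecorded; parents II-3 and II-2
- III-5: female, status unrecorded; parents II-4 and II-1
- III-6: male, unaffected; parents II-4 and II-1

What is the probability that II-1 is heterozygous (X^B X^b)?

1/3

I-1 is unaffected, so I-1 is X^B Y.
I-2 is unaffected so carries B and passed b to II-2 (X^B X^b, whose B came from I-1), so I-2 is X^B X^b.
Their cross gives offspring ratios 1/2 X^B X^B : 1/2 X^B X^b. Conditioning on II-1 being unaffected, P(X^B X^b) = 1/2 / 1 = 1/2 before taking II-1's own offspring into account.
II-4 is unaffected, so II-4 is X^B Y.
Now use II-1's offspring. Probability of each recorded status — unaffected son III-6: 1/2 if II-1 is X^B X^b, 1 if X^B X^B. (III-5: equally likely either way, so uninformative.)
Bayes: P(X^B X^b) = 1/2·1/2 / (1/2·1/2 + 1/2·1) = 1/3.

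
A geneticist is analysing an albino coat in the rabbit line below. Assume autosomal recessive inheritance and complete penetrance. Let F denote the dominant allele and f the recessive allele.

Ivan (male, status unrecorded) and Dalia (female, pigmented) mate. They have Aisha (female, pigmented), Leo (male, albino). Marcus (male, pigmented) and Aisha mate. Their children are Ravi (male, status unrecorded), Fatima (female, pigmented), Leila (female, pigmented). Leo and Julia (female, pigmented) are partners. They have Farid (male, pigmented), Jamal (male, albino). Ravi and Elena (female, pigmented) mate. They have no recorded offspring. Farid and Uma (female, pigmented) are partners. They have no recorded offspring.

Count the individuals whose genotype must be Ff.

Obligate heterozygotes: Dalia is pigmented so carries F and passed f to Leo (ff), so Dalia is Ff; Julia is pigmented so carries F and passed f to Jamal (ff), so Julia is Ff; Farid is pigmented so carries F and received f from Leo (ff), so Farid is Ff.
Every other individual is either homozygous by phenotype or has at least one consistent homozygous assignment, so the count is 3.

3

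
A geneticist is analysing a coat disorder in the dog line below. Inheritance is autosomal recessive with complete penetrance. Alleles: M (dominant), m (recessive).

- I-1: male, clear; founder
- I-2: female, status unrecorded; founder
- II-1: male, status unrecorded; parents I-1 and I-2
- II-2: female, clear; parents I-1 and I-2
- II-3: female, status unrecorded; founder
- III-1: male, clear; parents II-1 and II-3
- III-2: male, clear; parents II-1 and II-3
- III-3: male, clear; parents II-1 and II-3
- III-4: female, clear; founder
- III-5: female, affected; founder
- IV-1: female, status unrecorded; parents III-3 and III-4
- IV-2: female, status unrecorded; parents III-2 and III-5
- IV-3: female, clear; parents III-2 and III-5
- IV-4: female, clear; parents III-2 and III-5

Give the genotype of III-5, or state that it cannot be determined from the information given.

mm

III-5 is affected, so III-5 is mm.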